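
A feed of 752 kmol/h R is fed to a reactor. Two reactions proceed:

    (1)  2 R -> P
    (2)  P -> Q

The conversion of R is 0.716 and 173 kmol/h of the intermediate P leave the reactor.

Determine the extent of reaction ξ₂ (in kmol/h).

Conversion of R: R consumed = 2ξ₁ = 0.716 × 752 → ξ₁ = 269.2 kmol/h.
P balance: n_P = 0 + 1ξ₁ − 1ξ₂ = 173 → ξ₂ = (1·269.2 − 173)/1 = 96.22 kmol/h.
Outlet amounts (n = n₀ + Σ ν·ξ):
  R: 752 − 2(269.2) = 213.6
  P: 0 + 1(269.2) − 1(96.22) = 173
  Q: 0 + 1(96.22) = 96.22

ξ₂ = 96.2 kmol/h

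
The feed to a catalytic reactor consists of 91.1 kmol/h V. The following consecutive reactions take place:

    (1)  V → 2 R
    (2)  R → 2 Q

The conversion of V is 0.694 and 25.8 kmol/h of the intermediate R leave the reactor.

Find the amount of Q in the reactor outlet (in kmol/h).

201 kmol/h

Conversion of V: V consumed = 1ξ₁ = 0.694 × 91.1 → ξ₁ = 63.22 kmol/h.
R balance: n_R = 0 + 2ξ₁ − 1ξ₂ = 25.8 → ξ₂ = (2·63.22 − 25.8)/1 = 100.6 kmol/h.
Outlet amounts (n = n₀ + Σ ν·ξ):
  V: 91.1 − 1(63.22) = 27.88
  R: 0 + 2(63.22) − 1(100.6) = 25.8
  Q: 0 + 2(100.6) = 201.3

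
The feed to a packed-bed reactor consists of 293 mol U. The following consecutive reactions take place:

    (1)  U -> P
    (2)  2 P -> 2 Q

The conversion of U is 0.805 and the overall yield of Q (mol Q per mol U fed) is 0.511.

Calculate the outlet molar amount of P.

86.1 mol

Conversion of U: U consumed = 1ξ₁ = 0.805 × 293 → ξ₁ = 235.9 mol.
Yield of Q: 2ξ₂ / 293 = 0.511 → ξ₂ = 74.86 mol.
Outlet amounts (n = n₀ + Σ ν·ξ):
  U: 293 − 1(235.9) = 57.13
  P: 0 + 1(235.9) − 2(74.86) = 86.14
  Q: 0 + 2(74.86) = 149.7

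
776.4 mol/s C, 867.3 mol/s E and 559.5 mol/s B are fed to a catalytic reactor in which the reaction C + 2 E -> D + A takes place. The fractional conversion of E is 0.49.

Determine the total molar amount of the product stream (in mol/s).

E reacted = 0.49 × 867.3 = 425 mol/s; ν_E = −2, so ξ = 425/2 = 212.5 mol/s.
Outlet amounts (n = n₀ + ν ξ):
  C: 776.4 − 1(212.5) = 563.9
  E: 867.3 − 2(212.5) = 442.3
  D: 0 + 1(212.5) = 212.5
  A: 0 + 1(212.5) = 212.5
  B: 559.5 (inert)
Total out = 563.9 + 442.3 + 212.5 + 212.5 + 559.5 = 1991 mol/s.

1990 mol/s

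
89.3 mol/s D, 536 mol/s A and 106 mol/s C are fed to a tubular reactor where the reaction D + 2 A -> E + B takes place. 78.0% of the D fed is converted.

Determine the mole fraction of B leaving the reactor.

D reacted = 0.78 × 89.3 = 69.65 mol/s; ν_D = −1, so ξ = 69.65/1 = 69.65 mol/s.
Outlet amounts (n = n₀ + ν ξ):
  D: 89.3 − 1(69.65) = 19.65
  A: 536 − 2(69.65) = 396.7
  E: 0 + 1(69.65) = 69.65
  B: 0 + 1(69.65) = 69.65
  C: 106 (inert)
Total out = 661.6 mol/s; y_B = 69.65 / 661.6 = 0.1053.

0.105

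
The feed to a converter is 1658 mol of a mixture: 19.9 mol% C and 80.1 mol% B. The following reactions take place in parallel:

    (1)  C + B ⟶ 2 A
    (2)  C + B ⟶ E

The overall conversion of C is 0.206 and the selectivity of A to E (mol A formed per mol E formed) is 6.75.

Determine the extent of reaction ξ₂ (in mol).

ξ₂ = 15.5 mol

Conversion of C: C consumed = 0.206 × 329.9 = 67.97 mol = 1ξ₁ + 1ξ₂.
Selectivity: 2ξ₁ / (1ξ₂) = 6.75 → ξ₁ = 3.375 ξ₂.
Substitute: (1·3.375 + 1) ξ₂ = 67.97 → ξ₂ = 15.54 mol, ξ₁ = 52.43 mol.
Outlet amounts (n = n₀ + Σ ν·ξ):
  C: 329.9 − 1(52.43) − 1(15.54) = 262
  B: 1328 − 1(52.43) − 1(15.54) = 1260
  A: 0 + 2(52.43) = 104.9
  E: 0 + 1(15.54) = 15.54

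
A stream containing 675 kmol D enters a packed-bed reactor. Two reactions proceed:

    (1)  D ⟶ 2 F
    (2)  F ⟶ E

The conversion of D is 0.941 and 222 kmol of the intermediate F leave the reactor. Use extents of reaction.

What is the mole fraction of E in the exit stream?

Conversion of D: D consumed = 1ξ₁ = 0.941 × 675 → ξ₁ = 635.2 kmol.
F balance: n_F = 0 + 2ξ₁ − 1ξ₂ = 222 → ξ₂ = (2·635.2 − 222)/1 = 1048 kmol.
Outlet amounts (n = n₀ + Σ ν·ξ):
  D: 675 − 1(635.2) = 39.83
  F: 0 + 2(635.2) − 1(1048) = 222
  E: 0 + 1(1048) = 1048
Total out = 1310 kmol; y_E = 1048 / 1310 = 0.8002.

0.8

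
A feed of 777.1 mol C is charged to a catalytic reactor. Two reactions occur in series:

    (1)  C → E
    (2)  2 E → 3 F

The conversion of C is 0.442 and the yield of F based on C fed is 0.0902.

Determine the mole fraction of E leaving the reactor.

Conversion of C: C consumed = 1ξ₁ = 0.442 × 777.1 → ξ₁ = 343.5 mol.
Yield of F: 3ξ₂ / 777.1 = 0.0902 → ξ₂ = 23.36 mol.
Outlet amounts (n = n₀ + Σ ν·ξ):
  C: 777.1 − 1(343.5) = 433.6
  E: 0 + 1(343.5) − 2(23.36) = 296.7
  F: 0 + 3(23.36) = 70.09
Total out = 800.5 mol; y_E = 296.7 / 800.5 = 0.3707.

0.371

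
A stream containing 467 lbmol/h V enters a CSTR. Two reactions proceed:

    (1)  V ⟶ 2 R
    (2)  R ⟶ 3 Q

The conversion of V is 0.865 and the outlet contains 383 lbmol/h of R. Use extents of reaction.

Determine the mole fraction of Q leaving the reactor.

Conversion of V: V consumed = 1ξ₁ = 0.865 × 467 → ξ₁ = 404 lbmol/h.
R balance: n_R = 0 + 2ξ₁ − 1ξ₂ = 383 → ξ₂ = (2·404 − 383)/1 = 424.9 lbmol/h.
Outlet amounts (n = n₀ + Σ ν·ξ):
  V: 467 − 1(404) = 63.05
  R: 0 + 2(404) − 1(424.9) = 383
  Q: 0 + 3(424.9) = 1275
Total out = 1721 lbmol/h; y_Q = 1275 / 1721 = 0.7408.

0.741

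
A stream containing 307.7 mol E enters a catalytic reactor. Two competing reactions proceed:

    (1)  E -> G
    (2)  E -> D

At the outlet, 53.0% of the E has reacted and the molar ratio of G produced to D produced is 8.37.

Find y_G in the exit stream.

Conversion of E: E consumed = 0.53 × 307.7 = 163.1 mol = 1ξ₁ + 1ξ₂.
Selectivity: 1ξ₁ / (1ξ₂) = 8.37 → ξ₁ = 8.37 ξ₂.
Substitute: (1·8.37 + 1) ξ₂ = 163.1 → ξ₂ = 17.4 mol, ξ₁ = 145.7 mol.
Outlet amounts (n = n₀ + Σ ν·ξ):
  E: 307.7 − 1(145.7) − 1(17.4) = 144.6
  G: 0 + 1(145.7) = 145.7
  D: 0 + 1(17.4) = 17.4
Total out = 307.7 mol; y_G = 145.7 / 307.7 = 0.4734.

0.473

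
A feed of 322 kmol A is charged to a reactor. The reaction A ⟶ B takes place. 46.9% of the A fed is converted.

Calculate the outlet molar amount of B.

151 kmol

A reacted = 0.469 × 322 = 151 kmol; ν_A = −1, so ξ = 151/1 = 151 kmol.
Outlet amounts (n = n₀ + ν ξ):
  A: 322 − 1(151) = 171
  B: 0 + 1(151) = 151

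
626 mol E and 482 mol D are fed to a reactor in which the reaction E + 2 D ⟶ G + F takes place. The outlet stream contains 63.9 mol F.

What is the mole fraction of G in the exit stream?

For F: n = n₀ + 1ξ → 63.9 = 0 + 1ξ, giving ξ = 63.9 mol.
Outlet amounts (n = n₀ + ν ξ):
  E: 626 − 1(63.9) = 562.1
  D: 482 − 2(63.9) = 354.2
  G: 0 + 1(63.9) = 63.9
  F: 0 + 1(63.9) = 63.9
Total out = 1044 mol; y_G = 63.9 / 1044 = 0.0612.

0.0612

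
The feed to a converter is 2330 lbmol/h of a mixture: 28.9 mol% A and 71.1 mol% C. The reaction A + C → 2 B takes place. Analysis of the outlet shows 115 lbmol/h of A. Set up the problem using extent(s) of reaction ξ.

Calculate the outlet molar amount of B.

1120 lbmol/h

For A: n = n₀ − 1ξ → 115 = 673.4 − 1ξ, giving ξ = 558.4 lbmol/h.
Outlet amounts (n = n₀ + ν ξ):
  A: 673.4 − 1(558.4) = 115
  C: 1657 − 1(558.4) = 1098
  B: 0 + 2(558.4) = 1117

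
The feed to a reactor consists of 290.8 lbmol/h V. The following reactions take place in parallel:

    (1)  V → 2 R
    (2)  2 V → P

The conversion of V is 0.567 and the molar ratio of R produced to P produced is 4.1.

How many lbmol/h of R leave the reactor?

Conversion of V: V consumed = 0.567 × 290.8 = 164.9 lbmol/h = 1ξ₁ + 2ξ₂.
Selectivity: 2ξ₁ / (1ξ₂) = 4.1 → ξ₁ = 2.05 ξ₂.
Substitute: (1·2.05 + 2) ξ₂ = 164.9 → ξ₂ = 40.71 lbmol/h, ξ₁ = 83.46 lbmol/h.
Outlet amounts (n = n₀ + Σ ν·ξ):
  V: 290.8 − 1(83.46) − 2(40.71) = 125.9
  R: 0 + 2(83.46) = 166.9
  P: 0 + 1(40.71) = 40.71

167 lbmol/h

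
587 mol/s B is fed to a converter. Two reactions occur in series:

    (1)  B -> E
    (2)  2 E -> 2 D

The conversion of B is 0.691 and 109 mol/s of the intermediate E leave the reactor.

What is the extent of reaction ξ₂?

ξ₂ = 148 mol/s

Conversion of B: B consumed = 1ξ₁ = 0.691 × 587 → ξ₁ = 405.6 mol/s.
E balance: n_E = 0 + 1ξ₁ − 2ξ₂ = 109 → ξ₂ = (1·405.6 − 109)/2 = 148.3 mol/s.
Outlet amounts (n = n₀ + Σ ν·ξ):
  B: 587 − 1(405.6) = 181.4
  E: 0 + 1(405.6) − 2(148.3) = 109
  D: 0 + 2(148.3) = 296.6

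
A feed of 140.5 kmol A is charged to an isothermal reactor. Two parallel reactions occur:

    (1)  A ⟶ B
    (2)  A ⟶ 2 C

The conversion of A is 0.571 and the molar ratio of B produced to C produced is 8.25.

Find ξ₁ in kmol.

ξ₁ = 75.6 kmol

Conversion of A: A consumed = 0.571 × 140.5 = 80.23 kmol = 1ξ₁ + 1ξ₂.
Selectivity: 1ξ₁ / (2ξ₂) = 8.25 → ξ₁ = 16.5 ξ₂.
Substitute: (1·16.5 + 1) ξ₂ = 80.23 → ξ₂ = 4.584 kmol, ξ₁ = 75.64 kmol.
Outlet amounts (n = n₀ + Σ ν·ξ):
  A: 140.5 − 1(75.64) − 1(4.584) = 60.27
  B: 0 + 1(75.64) = 75.64
  C: 0 + 2(4.584) = 9.169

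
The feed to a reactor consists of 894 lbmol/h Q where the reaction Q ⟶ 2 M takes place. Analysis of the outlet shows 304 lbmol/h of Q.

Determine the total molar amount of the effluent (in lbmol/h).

1480 lbmol/h

For Q: n = n₀ − 1ξ → 304 = 894 − 1ξ, giving ξ = 590 lbmol/h.
Outlet amounts (n = n₀ + ν ξ):
  Q: 894 − 1(590) = 304
  M: 0 + 2(590) = 1180
Total out = 304 + 1180 = 1484 lbmol/h.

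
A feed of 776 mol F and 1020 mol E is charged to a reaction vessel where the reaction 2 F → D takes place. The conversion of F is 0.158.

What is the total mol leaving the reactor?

F reacted = 0.158 × 776 = 122.6 mol; ν_F = −2, so ξ = 122.6/2 = 61.3 mol.
Outlet amounts (n = n₀ + ν ξ):
  F: 776 − 2(61.3) = 653.4
  D: 0 + 1(61.3) = 61.3
  E: 1020 (inert)
Total out = 653.4 + 61.3 + 1020 = 1735 mol.

1730 mol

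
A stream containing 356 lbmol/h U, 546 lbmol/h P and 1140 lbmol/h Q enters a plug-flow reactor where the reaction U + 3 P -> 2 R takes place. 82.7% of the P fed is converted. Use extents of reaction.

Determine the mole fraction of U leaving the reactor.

0.118

P reacted = 0.827 × 546 = 451.5 lbmol/h; ν_P = −3, so ξ = 451.5/3 = 150.5 lbmol/h.
Outlet amounts (n = n₀ + ν ξ):
  U: 356 − 1(150.5) = 205.5
  P: 546 − 3(150.5) = 94.46
  R: 0 + 2(150.5) = 301
  Q: 1140 (inert)
Total out = 1741 lbmol/h; y_U = 205.5 / 1741 = 0.118.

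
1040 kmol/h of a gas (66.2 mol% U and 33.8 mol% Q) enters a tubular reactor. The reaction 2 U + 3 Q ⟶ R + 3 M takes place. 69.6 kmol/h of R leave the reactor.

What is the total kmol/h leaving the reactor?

970 kmol/h

For R: n = n₀ + 1ξ → 69.6 = 0 + 1ξ, giving ξ = 69.6 kmol/h.
Outlet amounts (n = n₀ + ν ξ):
  U: 688.5 − 2(69.6) = 549.3
  Q: 351.5 − 3(69.6) = 142.7
  R: 0 + 1(69.6) = 69.6
  M: 0 + 3(69.6) = 208.8
Total out = 549.3 + 142.7 + 69.6 + 208.8 = 970.4 kmol/h.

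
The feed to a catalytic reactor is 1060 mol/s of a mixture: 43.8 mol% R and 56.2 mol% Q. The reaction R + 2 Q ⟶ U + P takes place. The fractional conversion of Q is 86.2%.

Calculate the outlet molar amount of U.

257 mol/s

Q reacted = 0.862 × 595.7 = 513.5 mol/s; ν_Q = −2, so ξ = 513.5/2 = 256.8 mol/s.
Outlet amounts (n = n₀ + ν ξ):
  R: 464.3 − 1(256.8) = 207.5
  Q: 595.7 − 2(256.8) = 82.21
  U: 0 + 1(256.8) = 256.8
  P: 0 + 1(256.8) = 256.8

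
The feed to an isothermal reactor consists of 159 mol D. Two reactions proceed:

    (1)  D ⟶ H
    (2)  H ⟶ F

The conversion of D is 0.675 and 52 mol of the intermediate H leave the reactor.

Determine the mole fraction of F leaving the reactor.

0.348

Conversion of D: D consumed = 1ξ₁ = 0.675 × 159 → ξ₁ = 107.3 mol.
H balance: n_H = 0 + 1ξ₁ − 1ξ₂ = 52 → ξ₂ = (1·107.3 − 52)/1 = 55.33 mol.
Outlet amounts (n = n₀ + Σ ν·ξ):
  D: 159 − 1(107.3) = 51.67
  H: 0 + 1(107.3) − 1(55.33) = 52
  F: 0 + 1(55.33) = 55.33
Total out = 159 mol; y_F = 55.33 / 159 = 0.348.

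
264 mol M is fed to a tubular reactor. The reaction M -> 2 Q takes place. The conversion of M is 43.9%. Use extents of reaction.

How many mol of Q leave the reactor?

M reacted = 0.439 × 264 = 115.9 mol; ν_M = −1, so ξ = 115.9/1 = 115.9 mol.
Outlet amounts (n = n₀ + ν ξ):
  M: 264 − 1(115.9) = 148.1
  Q: 0 + 2(115.9) = 231.8

232 mol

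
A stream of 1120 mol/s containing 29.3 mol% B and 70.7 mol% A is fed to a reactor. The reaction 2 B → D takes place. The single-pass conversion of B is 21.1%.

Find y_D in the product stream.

B reacted = 0.211 × 328.2 = 69.24 mol/s; ν_B = −2, so ξ = 69.24/2 = 34.62 mol/s.
Outlet amounts (n = n₀ + ν ξ):
  B: 328.2 − 2(34.62) = 258.9
  D: 0 + 1(34.62) = 34.62
  A: 791.8 (inert)
Total out = 1085 mol/s; y_D = 34.62 / 1085 = 0.0319.

0.0319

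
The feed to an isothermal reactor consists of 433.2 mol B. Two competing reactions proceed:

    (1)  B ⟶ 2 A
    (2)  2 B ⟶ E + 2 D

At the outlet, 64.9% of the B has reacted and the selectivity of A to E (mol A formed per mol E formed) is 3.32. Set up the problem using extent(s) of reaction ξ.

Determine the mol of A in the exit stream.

255 mol

Conversion of B: B consumed = 0.649 × 433.2 = 281.1 mol = 1ξ₁ + 2ξ₂.
Selectivity: 2ξ₁ / (1ξ₂) = 3.32 → ξ₁ = 1.66 ξ₂.
Substitute: (1·1.66 + 2) ξ₂ = 281.1 → ξ₂ = 76.82 mol, ξ₁ = 127.5 mol.
Outlet amounts (n = n₀ + Σ ν·ξ):
  B: 433.2 − 1(127.5) − 2(76.82) = 152.1
  A: 0 + 2(127.5) = 255
  E: 0 + 1(76.82) = 76.82
  D: 0 + 2(76.82) = 153.6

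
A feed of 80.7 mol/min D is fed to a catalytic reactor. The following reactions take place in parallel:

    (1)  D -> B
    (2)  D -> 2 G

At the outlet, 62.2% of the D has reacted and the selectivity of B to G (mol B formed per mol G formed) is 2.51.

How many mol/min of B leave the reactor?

41.9 mol/min

Conversion of D: D consumed = 0.622 × 80.7 = 50.2 mol/min = 1ξ₁ + 1ξ₂.
Selectivity: 1ξ₁ / (2ξ₂) = 2.51 → ξ₁ = 5.02 ξ₂.
Substitute: (1·5.02 + 1) ξ₂ = 50.2 → ξ₂ = 8.338 mol/min, ξ₁ = 41.86 mol/min.
Outlet amounts (n = n₀ + Σ ν·ξ):
  D: 80.7 − 1(41.86) − 1(8.338) = 30.5
  B: 0 + 1(41.86) = 41.86
  G: 0 + 2(8.338) = 16.68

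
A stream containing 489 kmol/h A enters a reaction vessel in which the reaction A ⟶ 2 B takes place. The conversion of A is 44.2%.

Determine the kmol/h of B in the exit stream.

432 kmol/h

A reacted = 0.442 × 489 = 216.1 kmol/h; ν_A = −1, so ξ = 216.1/1 = 216.1 kmol/h.
Outlet amounts (n = n₀ + ν ξ):
  A: 489 − 1(216.1) = 272.9
  B: 0 + 2(216.1) = 432.3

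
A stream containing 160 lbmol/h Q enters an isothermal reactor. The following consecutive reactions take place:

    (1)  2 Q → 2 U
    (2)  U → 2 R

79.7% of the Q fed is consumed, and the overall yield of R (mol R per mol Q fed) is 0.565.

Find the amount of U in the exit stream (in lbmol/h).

Conversion of Q: Q consumed = 2ξ₁ = 0.797 × 160 → ξ₁ = 63.76 lbmol/h.
Yield of R: 2ξ₂ / 160 = 0.565 → ξ₂ = 45.2 lbmol/h.
Outlet amounts (n = n₀ + Σ ν·ξ):
  Q: 160 − 2(63.76) = 32.48
  U: 0 + 2(63.76) − 1(45.2) = 82.32
  R: 0 + 2(45.2) = 90.4

82.3 lbmol/h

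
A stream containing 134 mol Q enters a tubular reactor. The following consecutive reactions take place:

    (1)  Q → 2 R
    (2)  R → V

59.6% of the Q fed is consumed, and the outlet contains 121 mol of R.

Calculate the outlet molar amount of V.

Conversion of Q: Q consumed = 1ξ₁ = 0.596 × 134 → ξ₁ = 79.86 mol.
R balance: n_R = 0 + 2ξ₁ − 1ξ₂ = 121 → ξ₂ = (2·79.86 − 121)/1 = 38.73 mol.
Outlet amounts (n = n₀ + Σ ν·ξ):
  Q: 134 − 1(79.86) = 54.14
  R: 0 + 2(79.86) − 1(38.73) = 121
  V: 0 + 1(38.73) = 38.73

38.7 mol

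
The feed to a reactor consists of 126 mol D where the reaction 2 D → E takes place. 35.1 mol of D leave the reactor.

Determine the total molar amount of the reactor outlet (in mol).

For D: n = n₀ − 2ξ → 35.1 = 126 − 2ξ, giving ξ = 45.45 mol.
Outlet amounts (n = n₀ + ν ξ):
  D: 126 − 2(45.45) = 35.1
  E: 0 + 1(45.45) = 45.45
Total out = 35.1 + 45.45 = 80.55 mol.

80.5 mol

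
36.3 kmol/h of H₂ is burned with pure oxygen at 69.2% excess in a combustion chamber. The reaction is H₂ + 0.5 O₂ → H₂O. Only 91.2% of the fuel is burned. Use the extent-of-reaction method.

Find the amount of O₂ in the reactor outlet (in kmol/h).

Stoichiometric O₂ = 0.5 × 36.3 = 18.15 kmol/h; O₂ fed = 18.15 × 1.692 = 30.71 kmol/h.
Fuel reacted = 0.912 × 36.3 → ξ = 33.11 kmol/h.
Outlet (n = n₀ + ν ξ):
  H₂: 36.3 − 1(33.11) = 3.194
  O₂: 30.71 − 0.5(33.11) = 14.16
  H₂O: 0 + 1(33.11) = 33.11

14.2 kmol/h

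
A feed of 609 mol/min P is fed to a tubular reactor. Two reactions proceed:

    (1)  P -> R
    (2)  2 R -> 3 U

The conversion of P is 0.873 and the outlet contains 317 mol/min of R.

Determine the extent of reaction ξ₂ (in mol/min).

ξ₂ = 107 mol/min

Conversion of P: P consumed = 1ξ₁ = 0.873 × 609 → ξ₁ = 531.7 mol/min.
R balance: n_R = 0 + 1ξ₁ − 2ξ₂ = 317 → ξ₂ = (1·531.7 − 317)/2 = 107.3 mol/min.
Outlet amounts (n = n₀ + Σ ν·ξ):
  P: 609 − 1(531.7) = 77.34
  R: 0 + 1(531.7) − 2(107.3) = 317
  U: 0 + 3(107.3) = 322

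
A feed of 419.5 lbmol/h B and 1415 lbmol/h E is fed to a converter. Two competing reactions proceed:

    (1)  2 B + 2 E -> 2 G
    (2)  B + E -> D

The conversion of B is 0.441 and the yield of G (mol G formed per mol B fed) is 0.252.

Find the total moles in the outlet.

Yield of G: 2ξ₁ / 419.5 = 0.252 → ξ₁ = 52.86 lbmol/h.
Conversion of B: 2ξ₁ + 1ξ₂ = 0.441 × 419.5 = 185 → ξ₂ = 79.29 lbmol/h.
Outlet amounts (n = n₀ + Σ ν·ξ):
  B: 419.5 − 2(52.86) − 1(79.29) = 234.5
  E: 1415 − 2(52.86) − 1(79.29) = 1230
  G: 0 + 2(52.86) = 105.7
  D: 0 + 1(79.29) = 79.29
Total out = 234.5 + 1230 + 105.7 + 79.29 = 1650 lbmol/h.

1650 lbmol/h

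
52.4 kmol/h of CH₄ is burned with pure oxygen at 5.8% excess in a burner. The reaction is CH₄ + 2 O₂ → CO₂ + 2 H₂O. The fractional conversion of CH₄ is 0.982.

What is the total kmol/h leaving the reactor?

Stoichiometric O₂ = 2 × 52.4 = 104.8 kmol/h; O₂ fed = 104.8 × 1.058 = 110.9 kmol/h.
Fuel reacted = 0.982 × 52.4 → ξ = 51.46 kmol/h.
Outlet (n = n₀ + ν ξ):
  CH₄: 52.4 − 1(51.46) = 0.9432
  O₂: 110.9 − 2(51.46) = 7.965
  CO₂: 0 + 1(51.46) = 51.46
  H₂O: 0 + 2(51.46) = 102.9
Total out = 0.9432 + 7.965 + 51.46 + 102.9 = 163.3 kmol/h.

163 kmol/h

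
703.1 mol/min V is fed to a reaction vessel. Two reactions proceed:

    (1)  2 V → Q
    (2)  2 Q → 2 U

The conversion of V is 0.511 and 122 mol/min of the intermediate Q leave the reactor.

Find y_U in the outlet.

0.11

Conversion of V: V consumed = 2ξ₁ = 0.511 × 703.1 → ξ₁ = 179.6 mol/min.
Q balance: n_Q = 0 + 1ξ₁ − 2ξ₂ = 122 → ξ₂ = (1·179.6 − 122)/2 = 28.82 mol/min.
Outlet amounts (n = n₀ + Σ ν·ξ):
  V: 703.1 − 2(179.6) = 343.8
  Q: 0 + 1(179.6) − 2(28.82) = 122
  U: 0 + 2(28.82) = 57.64
Total out = 523.5 mol/min; y_U = 57.64 / 523.5 = 0.1101.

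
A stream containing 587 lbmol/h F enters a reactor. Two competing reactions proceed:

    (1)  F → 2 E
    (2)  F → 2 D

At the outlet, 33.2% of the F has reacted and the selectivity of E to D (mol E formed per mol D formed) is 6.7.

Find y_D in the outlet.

0.0647

Conversion of F: F consumed = 0.332 × 587 = 194.9 lbmol/h = 1ξ₁ + 1ξ₂.
Selectivity: 2ξ₁ / (2ξ₂) = 6.7 → ξ₁ = 6.7 ξ₂.
Substitute: (1·6.7 + 1) ξ₂ = 194.9 → ξ₂ = 25.31 lbmol/h, ξ₁ = 169.6 lbmol/h.
Outlet amounts (n = n₀ + Σ ν·ξ):
  F: 587 − 1(169.6) − 1(25.31) = 392.1
  E: 0 + 2(169.6) = 339.1
  D: 0 + 2(25.31) = 50.62
Total out = 781.9 lbmol/h; y_D = 50.62 / 781.9 = 0.06474.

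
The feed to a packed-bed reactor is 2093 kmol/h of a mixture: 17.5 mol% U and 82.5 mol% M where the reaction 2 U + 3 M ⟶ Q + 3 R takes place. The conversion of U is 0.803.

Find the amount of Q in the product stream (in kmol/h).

147 kmol/h

U reacted = 0.803 × 366.3 = 294.1 kmol/h; ν_U = −2, so ξ = 294.1/2 = 147.1 kmol/h.
Outlet amounts (n = n₀ + ν ξ):
  U: 366.3 − 2(147.1) = 72.16
  M: 1727 − 3(147.1) = 1286
  Q: 0 + 1(147.1) = 147.1
  R: 0 + 3(147.1) = 441.2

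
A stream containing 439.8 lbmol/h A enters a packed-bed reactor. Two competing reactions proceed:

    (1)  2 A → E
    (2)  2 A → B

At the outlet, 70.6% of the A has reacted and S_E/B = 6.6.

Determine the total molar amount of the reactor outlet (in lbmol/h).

285 lbmol/h

Conversion of A: A consumed = 0.706 × 439.8 = 310.5 lbmol/h = 2ξ₁ + 2ξ₂.
Selectivity: 1ξ₁ / (1ξ₂) = 6.6 → ξ₁ = 6.6 ξ₂.
Substitute: (2·6.6 + 2) ξ₂ = 310.5 → ξ₂ = 20.43 lbmol/h, ξ₁ = 134.8 lbmol/h.
Outlet amounts (n = n₀ + Σ ν·ξ):
  A: 439.8 − 2(134.8) − 2(20.43) = 129.3
  E: 0 + 1(134.8) = 134.8
  B: 0 + 1(20.43) = 20.43
Total out = 129.3 + 134.8 + 20.43 = 284.6 lbmol/h.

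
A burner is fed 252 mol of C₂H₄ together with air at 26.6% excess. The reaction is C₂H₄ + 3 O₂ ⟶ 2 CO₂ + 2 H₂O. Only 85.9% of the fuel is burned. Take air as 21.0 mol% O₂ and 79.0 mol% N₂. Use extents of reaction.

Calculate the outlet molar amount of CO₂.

Stoichiometric O₂ = 3 × 252 = 756 mol; O₂ fed = 756 × 1.266 = 957.1 mol.
N₂ fed = 957.1 × 79/21 = 3601 mol.
Fuel reacted = 0.859 × 252 → ξ = 216.5 mol.
Outlet (n = n₀ + ν ξ):
  C₂H₄: 252 − 1(216.5) = 35.53
  O₂: 957.1 − 3(216.5) = 307.7
  N₂: 3601 (inert)
  CO₂: 0 + 2(216.5) = 432.9
  H₂O: 0 + 2(216.5) = 432.9

433 mol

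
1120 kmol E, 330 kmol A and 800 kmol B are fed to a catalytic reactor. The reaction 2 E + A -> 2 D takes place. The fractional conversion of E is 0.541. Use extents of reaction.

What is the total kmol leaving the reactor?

E reacted = 0.541 × 1120 = 605.9 kmol; ν_E = −2, so ξ = 605.9/2 = 303 kmol.
Outlet amounts (n = n₀ + ν ξ):
  E: 1120 − 2(303) = 514.1
  A: 330 − 1(303) = 27.04
  D: 0 + 2(303) = 605.9
  B: 800 (inert)
Total out = 514.1 + 27.04 + 605.9 + 800 = 1947 kmol.

1950 kmol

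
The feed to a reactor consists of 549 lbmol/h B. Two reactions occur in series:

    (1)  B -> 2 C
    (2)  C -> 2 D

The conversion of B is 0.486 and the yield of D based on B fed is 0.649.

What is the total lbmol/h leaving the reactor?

994 lbmol/h

Conversion of B: B consumed = 1ξ₁ = 0.486 × 549 → ξ₁ = 266.8 lbmol/h.
Yield of D: 2ξ₂ / 549 = 0.649 → ξ₂ = 178.2 lbmol/h.
Outlet amounts (n = n₀ + Σ ν·ξ):
  B: 549 − 1(266.8) = 282.2
  C: 0 + 2(266.8) − 1(178.2) = 355.5
  D: 0 + 2(178.2) = 356.3
Total out = 282.2 + 355.5 + 356.3 = 994 lbmol/h.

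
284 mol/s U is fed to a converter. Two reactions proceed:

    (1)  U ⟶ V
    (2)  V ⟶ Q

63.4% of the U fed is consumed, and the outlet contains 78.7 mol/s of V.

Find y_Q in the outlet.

Conversion of U: U consumed = 1ξ₁ = 0.634 × 284 → ξ₁ = 180.1 mol/s.
V balance: n_V = 0 + 1ξ₁ − 1ξ₂ = 78.7 → ξ₂ = (1·180.1 − 78.7)/1 = 101.4 mol/s.
Outlet amounts (n = n₀ + Σ ν·ξ):
  U: 284 − 1(180.1) = 103.9
  V: 0 + 1(180.1) − 1(101.4) = 78.7
  Q: 0 + 1(101.4) = 101.4
Total out = 284 mol/s; y_Q = 101.4 / 284 = 0.3569.

0.357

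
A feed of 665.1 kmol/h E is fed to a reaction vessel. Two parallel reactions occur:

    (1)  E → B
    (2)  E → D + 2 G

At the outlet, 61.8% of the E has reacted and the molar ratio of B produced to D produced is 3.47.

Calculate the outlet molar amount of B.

Conversion of E: E consumed = 0.618 × 665.1 = 411 kmol/h = 1ξ₁ + 1ξ₂.
Selectivity: 1ξ₁ / (1ξ₂) = 3.47 → ξ₁ = 3.47 ξ₂.
Substitute: (1·3.47 + 1) ξ₂ = 411 → ξ₂ = 91.95 kmol/h, ξ₁ = 319.1 kmol/h.
Outlet amounts (n = n₀ + Σ ν·ξ):
  E: 665.1 − 1(319.1) − 1(91.95) = 254.1
  B: 0 + 1(319.1) = 319.1
  D: 0 + 1(91.95) = 91.95
  G: 0 + 2(91.95) = 183.9

319 kmol/h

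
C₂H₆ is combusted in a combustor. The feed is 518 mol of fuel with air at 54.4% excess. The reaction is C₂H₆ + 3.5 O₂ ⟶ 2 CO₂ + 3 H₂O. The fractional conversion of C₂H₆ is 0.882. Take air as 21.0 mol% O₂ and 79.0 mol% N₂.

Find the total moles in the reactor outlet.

Stoichiometric O₂ = 3.5 × 518 = 1813 mol; O₂ fed = 1813 × 1.544 = 2799 mol.
N₂ fed = 2799 × 79/21 = 10530 mol.
Fuel reacted = 0.882 × 518 → ξ = 456.9 mol.
Outlet (n = n₀ + ν ξ):
  C₂H₆: 518 − 1(456.9) = 61.12
  O₂: 2799 − 3.5(456.9) = 1200
  N₂: 10530 (inert)
  CO₂: 0 + 2(456.9) = 913.8
  H₂O: 0 + 3(456.9) = 1371
Total out = 61.12 + 1200 + 10530 + 913.8 + 1371 = 14080 mol.

14100 mol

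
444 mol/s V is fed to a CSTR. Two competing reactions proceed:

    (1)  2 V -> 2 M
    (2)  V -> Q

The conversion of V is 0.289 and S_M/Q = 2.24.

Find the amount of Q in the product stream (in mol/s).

Conversion of V: V consumed = 0.289 × 444 = 128.3 mol/s = 2ξ₁ + 1ξ₂.
Selectivity: 2ξ₁ / (1ξ₂) = 2.24 → ξ₁ = 1.12 ξ₂.
Substitute: (2·1.12 + 1) ξ₂ = 128.3 → ξ₂ = 39.6 mol/s, ξ₁ = 44.36 mol/s.
Outlet amounts (n = n₀ + Σ ν·ξ):
  V: 444 − 2(44.36) − 1(39.6) = 315.7
  M: 0 + 2(44.36) = 88.71
  Q: 0 + 1(39.6) = 39.6

39.6 mol/s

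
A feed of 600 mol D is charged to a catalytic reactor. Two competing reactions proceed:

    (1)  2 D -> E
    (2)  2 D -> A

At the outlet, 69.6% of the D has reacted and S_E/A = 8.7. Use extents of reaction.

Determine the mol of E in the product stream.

187 mol

Conversion of D: D consumed = 0.696 × 600 = 417.6 mol = 2ξ₁ + 2ξ₂.
Selectivity: 1ξ₁ / (1ξ₂) = 8.7 → ξ₁ = 8.7 ξ₂.
Substitute: (2·8.7 + 2) ξ₂ = 417.6 → ξ₂ = 21.53 mol, ξ₁ = 187.3 mol.
Outlet amounts (n = n₀ + Σ ν·ξ):
  D: 600 − 2(187.3) − 2(21.53) = 182.4
  E: 0 + 1(187.3) = 187.3
  A: 0 + 1(21.53) = 21.53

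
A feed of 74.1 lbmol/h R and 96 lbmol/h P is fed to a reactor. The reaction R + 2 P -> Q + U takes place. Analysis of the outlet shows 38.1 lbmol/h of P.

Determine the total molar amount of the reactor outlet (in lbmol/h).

141 lbmol/h

For P: n = n₀ − 2ξ → 38.1 = 96 − 2ξ, giving ξ = 28.95 lbmol/h.
Outlet amounts (n = n₀ + ν ξ):
  R: 74.1 − 1(28.95) = 45.15
  P: 96 − 2(28.95) = 38.1
  Q: 0 + 1(28.95) = 28.95
  U: 0 + 1(28.95) = 28.95
Total out = 45.15 + 38.1 + 28.95 + 28.95 = 141.1 lbmol/h.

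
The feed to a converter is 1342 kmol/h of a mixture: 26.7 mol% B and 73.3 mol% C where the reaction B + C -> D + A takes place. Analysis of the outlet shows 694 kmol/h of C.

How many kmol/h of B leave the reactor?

68.6 kmol/h

For C: n = n₀ − 1ξ → 694 = 983.7 − 1ξ, giving ξ = 289.7 kmol/h.
Outlet amounts (n = n₀ + ν ξ):
  B: 358.3 − 1(289.7) = 68.63
  C: 983.7 − 1(289.7) = 694
  D: 0 + 1(289.7) = 289.7
  A: 0 + 1(289.7) = 289.7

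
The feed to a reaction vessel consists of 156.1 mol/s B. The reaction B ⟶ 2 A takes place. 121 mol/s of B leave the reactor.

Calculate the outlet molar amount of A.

For B: n = n₀ − 1ξ → 121 = 156.1 − 1ξ, giving ξ = 35.1 mol/s.
Outlet amounts (n = n₀ + ν ξ):
  B: 156.1 − 1(35.1) = 121
  A: 0 + 2(35.1) = 70.2

70.2 mol/s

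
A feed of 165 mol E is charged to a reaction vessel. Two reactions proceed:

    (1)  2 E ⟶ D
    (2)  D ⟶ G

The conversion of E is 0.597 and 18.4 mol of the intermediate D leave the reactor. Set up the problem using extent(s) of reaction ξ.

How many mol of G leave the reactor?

30.9 mol

Conversion of E: E consumed = 2ξ₁ = 0.597 × 165 → ξ₁ = 49.25 mol.
D balance: n_D = 0 + 1ξ₁ − 1ξ₂ = 18.4 → ξ₂ = (1·49.25 − 18.4)/1 = 30.85 mol.
Outlet amounts (n = n₀ + Σ ν·ξ):
  E: 165 − 2(49.25) = 66.5
  D: 0 + 1(49.25) − 1(30.85) = 18.4
  G: 0 + 1(30.85) = 30.85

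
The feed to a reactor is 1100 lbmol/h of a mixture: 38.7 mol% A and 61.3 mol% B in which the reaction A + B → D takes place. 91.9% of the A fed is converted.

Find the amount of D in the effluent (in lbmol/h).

391 lbmol/h

A reacted = 0.919 × 425.7 = 391.2 lbmol/h; ν_A = −1, so ξ = 391.2/1 = 391.2 lbmol/h.
Outlet amounts (n = n₀ + ν ξ):
  A: 425.7 − 1(391.2) = 34.48
  B: 674.3 − 1(391.2) = 283.1
  D: 0 + 1(391.2) = 391.2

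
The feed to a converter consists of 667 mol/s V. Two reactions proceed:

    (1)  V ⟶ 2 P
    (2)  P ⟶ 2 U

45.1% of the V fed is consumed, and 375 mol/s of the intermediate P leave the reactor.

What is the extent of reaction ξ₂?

ξ₂ = 227 mol/s

Conversion of V: V consumed = 1ξ₁ = 0.451 × 667 → ξ₁ = 300.8 mol/s.
P balance: n_P = 0 + 2ξ₁ − 1ξ₂ = 375 → ξ₂ = (2·300.8 − 375)/1 = 226.6 mol/s.
Outlet amounts (n = n₀ + Σ ν·ξ):
  V: 667 − 1(300.8) = 366.2
  P: 0 + 2(300.8) − 1(226.6) = 375
  U: 0 + 2(226.6) = 453.3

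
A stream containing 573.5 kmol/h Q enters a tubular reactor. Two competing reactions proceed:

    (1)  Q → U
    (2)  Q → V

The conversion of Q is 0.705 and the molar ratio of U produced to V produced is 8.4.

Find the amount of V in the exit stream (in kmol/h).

43 kmol/h

Conversion of Q: Q consumed = 0.705 × 573.5 = 404.3 kmol/h = 1ξ₁ + 1ξ₂.
Selectivity: 1ξ₁ / (1ξ₂) = 8.4 → ξ₁ = 8.4 ξ₂.
Substitute: (1·8.4 + 1) ξ₂ = 404.3 → ξ₂ = 43.01 kmol/h, ξ₁ = 361.3 kmol/h.
Outlet amounts (n = n₀ + Σ ν·ξ):
  Q: 573.5 − 1(361.3) − 1(43.01) = 169.2
  U: 0 + 1(361.3) = 361.3
  V: 0 + 1(43.01) = 43.01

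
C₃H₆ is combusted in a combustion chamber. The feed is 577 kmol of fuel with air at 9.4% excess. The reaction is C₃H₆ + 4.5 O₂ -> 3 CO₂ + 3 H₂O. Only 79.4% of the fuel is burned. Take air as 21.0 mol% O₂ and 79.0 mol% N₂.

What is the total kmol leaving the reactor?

Stoichiometric O₂ = 4.5 × 577 = 2596 kmol; O₂ fed = 2596 × 1.094 = 2841 kmol.
N₂ fed = 2841 × 79/21 = 10690 kmol.
Fuel reacted = 0.794 × 577 → ξ = 458.1 kmol.
Outlet (n = n₀ + ν ξ):
  C₃H₆: 577 − 1(458.1) = 118.9
  O₂: 2841 − 4.5(458.1) = 779
  N₂: 10690 (inert)
  CO₂: 0 + 3(458.1) = 1374
  H₂O: 0 + 3(458.1) = 1374
Total out = 118.9 + 779 + 10690 + 1374 + 1374 = 14330 kmol.

14300 kmol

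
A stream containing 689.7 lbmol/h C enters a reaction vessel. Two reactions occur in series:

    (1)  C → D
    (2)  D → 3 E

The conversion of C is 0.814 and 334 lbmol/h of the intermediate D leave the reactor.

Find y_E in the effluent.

Conversion of C: C consumed = 1ξ₁ = 0.814 × 689.7 → ξ₁ = 561.4 lbmol/h.
D balance: n_D = 0 + 1ξ₁ − 1ξ₂ = 334 → ξ₂ = (1·561.4 − 334)/1 = 227.4 lbmol/h.
Outlet amounts (n = n₀ + Σ ν·ξ):
  C: 689.7 − 1(561.4) = 128.3
  D: 0 + 1(561.4) − 1(227.4) = 334
  E: 0 + 3(227.4) = 682.2
Total out = 1145 lbmol/h; y_E = 682.2 / 1145 = 0.5961.

0.596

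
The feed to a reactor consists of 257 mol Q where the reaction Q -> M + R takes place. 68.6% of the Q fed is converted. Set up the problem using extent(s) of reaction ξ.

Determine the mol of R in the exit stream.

176 mol

Q reacted = 0.686 × 257 = 176.3 mol; ν_Q = −1, so ξ = 176.3/1 = 176.3 mol.
Outlet amounts (n = n₀ + ν ξ):
  Q: 257 − 1(176.3) = 80.7
  M: 0 + 1(176.3) = 176.3
  R: 0 + 1(176.3) = 176.3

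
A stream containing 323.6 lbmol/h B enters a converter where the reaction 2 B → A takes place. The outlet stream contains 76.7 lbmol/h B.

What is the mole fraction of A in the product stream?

0.617

For B: n = n₀ − 2ξ → 76.7 = 323.6 − 2ξ, giving ξ = 123.5 lbmol/h.
Outlet amounts (n = n₀ + ν ξ):
  B: 323.6 − 2(123.5) = 76.7
  A: 0 + 1(123.5) = 123.5
Total out = 200.2 lbmol/h; y_A = 123.5 / 200.2 = 0.6168.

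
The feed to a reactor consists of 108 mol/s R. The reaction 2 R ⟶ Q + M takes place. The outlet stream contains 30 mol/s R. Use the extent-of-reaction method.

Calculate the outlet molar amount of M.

39 mol/s

For R: n = n₀ − 2ξ → 30 = 108 − 2ξ, giving ξ = 39 mol/s.
Outlet amounts (n = n₀ + ν ξ):
  R: 108 − 2(39) = 30
  Q: 0 + 1(39) = 39
  M: 0 + 1(39) = 39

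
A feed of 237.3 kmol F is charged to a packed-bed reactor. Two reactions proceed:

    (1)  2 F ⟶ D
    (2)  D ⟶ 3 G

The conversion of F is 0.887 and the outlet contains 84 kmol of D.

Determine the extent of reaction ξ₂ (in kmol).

ξ₂ = 21.2 kmol

Conversion of F: F consumed = 2ξ₁ = 0.887 × 237.3 → ξ₁ = 105.2 kmol.
D balance: n_D = 0 + 1ξ₁ − 1ξ₂ = 84 → ξ₂ = (1·105.2 − 84)/1 = 21.24 kmol.
Outlet amounts (n = n₀ + Σ ν·ξ):
  F: 237.3 − 2(105.2) = 26.81
  D: 0 + 1(105.2) − 1(21.24) = 84
  G: 0 + 3(21.24) = 63.73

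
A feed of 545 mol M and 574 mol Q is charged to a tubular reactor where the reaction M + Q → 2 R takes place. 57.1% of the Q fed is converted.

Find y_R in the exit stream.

Q reacted = 0.571 × 574 = 327.8 mol; ν_Q = −1, so ξ = 327.8/1 = 327.8 mol.
Outlet amounts (n = n₀ + ν ξ):
  M: 545 − 1(327.8) = 217.2
  Q: 574 − 1(327.8) = 246.2
  R: 0 + 2(327.8) = 655.5
Total out = 1119 mol; y_R = 655.5 / 1119 = 0.5858.

0.586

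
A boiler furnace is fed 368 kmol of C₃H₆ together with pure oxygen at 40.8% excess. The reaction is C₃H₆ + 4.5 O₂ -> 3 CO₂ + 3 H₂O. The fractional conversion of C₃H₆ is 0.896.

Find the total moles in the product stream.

2860 kmol

Stoichiometric O₂ = 4.5 × 368 = 1656 kmol; O₂ fed = 1656 × 1.408 = 2332 kmol.
Fuel reacted = 0.896 × 368 → ξ = 329.7 kmol.
Outlet (n = n₀ + ν ξ):
  C₃H₆: 368 − 1(329.7) = 38.27
  O₂: 2332 − 4.5(329.7) = 847.9
  CO₂: 0 + 3(329.7) = 989.2
  H₂O: 0 + 3(329.7) = 989.2
Total out = 38.27 + 847.9 + 989.2 + 989.2 = 2865 kmol.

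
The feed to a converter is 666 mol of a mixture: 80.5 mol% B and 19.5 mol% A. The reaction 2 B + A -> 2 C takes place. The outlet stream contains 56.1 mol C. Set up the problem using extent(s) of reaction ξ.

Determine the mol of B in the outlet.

480 mol

For C: n = n₀ + 2ξ → 56.1 = 0 + 2ξ, giving ξ = 28.05 mol.
Outlet amounts (n = n₀ + ν ξ):
  B: 536.1 − 2(28.05) = 480
  A: 129.9 − 1(28.05) = 101.8
  C: 0 + 2(28.05) = 56.1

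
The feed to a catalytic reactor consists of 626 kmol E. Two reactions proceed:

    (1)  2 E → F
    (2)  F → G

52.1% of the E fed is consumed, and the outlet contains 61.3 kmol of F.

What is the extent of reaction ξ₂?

Conversion of E: E consumed = 2ξ₁ = 0.521 × 626 → ξ₁ = 163.1 kmol.
F balance: n_F = 0 + 1ξ₁ − 1ξ₂ = 61.3 → ξ₂ = (1·163.1 − 61.3)/1 = 101.8 kmol.
Outlet amounts (n = n₀ + Σ ν·ξ):
  E: 626 − 2(163.1) = 299.9
  F: 0 + 1(163.1) − 1(101.8) = 61.3
  G: 0 + 1(101.8) = 101.8

ξ₂ = 102 kmol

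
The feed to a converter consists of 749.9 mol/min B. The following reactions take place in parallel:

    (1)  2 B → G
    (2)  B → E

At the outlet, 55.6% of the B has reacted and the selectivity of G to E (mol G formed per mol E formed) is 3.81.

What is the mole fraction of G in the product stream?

Conversion of B: B consumed = 0.556 × 749.9 = 416.9 mol/min = 2ξ₁ + 1ξ₂.
Selectivity: 1ξ₁ / (1ξ₂) = 3.81 → ξ₁ = 3.81 ξ₂.
Substitute: (2·3.81 + 1) ξ₂ = 416.9 → ξ₂ = 48.37 mol/min, ξ₁ = 184.3 mol/min.
Outlet amounts (n = n₀ + Σ ν·ξ):
  B: 749.9 − 2(184.3) − 1(48.37) = 333
  G: 0 + 1(184.3) = 184.3
  E: 0 + 1(48.37) = 48.37
Total out = 565.6 mol/min; y_G = 184.3 / 565.6 = 0.3258.

0.326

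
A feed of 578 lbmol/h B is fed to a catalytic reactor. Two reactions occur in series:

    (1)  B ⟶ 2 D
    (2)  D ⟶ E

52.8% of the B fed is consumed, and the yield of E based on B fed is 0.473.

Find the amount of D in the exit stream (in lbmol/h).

337 lbmol/h

Conversion of B: B consumed = 1ξ₁ = 0.528 × 578 → ξ₁ = 305.2 lbmol/h.
Yield of E: 1ξ₂ / 578 = 0.473 → ξ₂ = 273.4 lbmol/h.
Outlet amounts (n = n₀ + Σ ν·ξ):
  B: 578 − 1(305.2) = 272.8
  D: 0 + 2(305.2) − 1(273.4) = 337
  E: 0 + 1(273.4) = 273.4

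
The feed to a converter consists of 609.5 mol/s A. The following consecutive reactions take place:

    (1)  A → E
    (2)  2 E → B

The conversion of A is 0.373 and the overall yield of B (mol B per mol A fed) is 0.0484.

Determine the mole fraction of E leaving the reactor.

0.29

Conversion of A: A consumed = 1ξ₁ = 0.373 × 609.5 → ξ₁ = 227.3 mol/s.
Yield of B: 1ξ₂ / 609.5 = 0.0484 → ξ₂ = 29.5 mol/s.
Outlet amounts (n = n₀ + Σ ν·ξ):
  A: 609.5 − 1(227.3) = 382.2
  E: 0 + 1(227.3) − 2(29.5) = 168.3
  B: 0 + 1(29.5) = 29.5
Total out = 580 mol/s; y_E = 168.3 / 580 = 0.2902.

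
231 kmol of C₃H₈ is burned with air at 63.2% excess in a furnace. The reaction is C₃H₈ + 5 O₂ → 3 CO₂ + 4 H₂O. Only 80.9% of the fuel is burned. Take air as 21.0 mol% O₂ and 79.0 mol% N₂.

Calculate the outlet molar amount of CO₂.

561 kmol

Stoichiometric O₂ = 5 × 231 = 1155 kmol; O₂ fed = 1155 × 1.632 = 1885 kmol.
N₂ fed = 1885 × 79/21 = 7091 kmol.
Fuel reacted = 0.809 × 231 → ξ = 186.9 kmol.
Outlet (n = n₀ + ν ξ):
  C₃H₈: 231 − 1(186.9) = 44.12
  O₂: 1885 − 5(186.9) = 950.6
  N₂: 7091 (inert)
  CO₂: 0 + 3(186.9) = 560.6
  H₂O: 0 + 4(186.9) = 747.5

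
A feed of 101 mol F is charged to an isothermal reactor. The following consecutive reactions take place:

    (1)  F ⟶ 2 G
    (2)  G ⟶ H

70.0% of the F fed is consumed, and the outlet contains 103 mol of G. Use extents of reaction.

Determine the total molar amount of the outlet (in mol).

Conversion of F: F consumed = 1ξ₁ = 0.7 × 101 → ξ₁ = 70.7 mol.
G balance: n_G = 0 + 2ξ₁ − 1ξ₂ = 103 → ξ₂ = (2·70.7 − 103)/1 = 38.4 mol.
Outlet amounts (n = n₀ + Σ ν·ξ):
  F: 101 − 1(70.7) = 30.3
  G: 0 + 2(70.7) − 1(38.4) = 103
  H: 0 + 1(38.4) = 38.4
Total out = 30.3 + 103 + 38.4 = 171.7 mol.

172 mol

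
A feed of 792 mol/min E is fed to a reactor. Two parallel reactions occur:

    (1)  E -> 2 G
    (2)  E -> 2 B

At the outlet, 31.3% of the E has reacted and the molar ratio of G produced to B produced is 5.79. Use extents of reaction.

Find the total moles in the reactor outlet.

1040 mol/min

Conversion of E: E consumed = 0.313 × 792 = 247.9 mol/min = 1ξ₁ + 1ξ₂.
Selectivity: 2ξ₁ / (2ξ₂) = 5.79 → ξ₁ = 5.79 ξ₂.
Substitute: (1·5.79 + 1) ξ₂ = 247.9 → ξ₂ = 36.51 mol/min, ξ₁ = 211.4 mol/min.
Outlet amounts (n = n₀ + Σ ν·ξ):
  E: 792 − 1(211.4) − 1(36.51) = 544.1
  G: 0 + 2(211.4) = 422.8
  B: 0 + 2(36.51) = 73.02
Total out = 544.1 + 422.8 + 73.02 = 1040 mol/min.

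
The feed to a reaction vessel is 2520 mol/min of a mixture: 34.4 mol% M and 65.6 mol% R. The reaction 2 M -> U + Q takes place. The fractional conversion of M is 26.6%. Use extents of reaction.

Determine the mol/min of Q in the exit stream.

115 mol/min

M reacted = 0.266 × 866.9 = 230.6 mol/min; ν_M = −2, so ξ = 230.6/2 = 115.3 mol/min.
Outlet amounts (n = n₀ + ν ξ):
  M: 866.9 − 2(115.3) = 636.3
  U: 0 + 1(115.3) = 115.3
  Q: 0 + 1(115.3) = 115.3
  R: 1653 (inert)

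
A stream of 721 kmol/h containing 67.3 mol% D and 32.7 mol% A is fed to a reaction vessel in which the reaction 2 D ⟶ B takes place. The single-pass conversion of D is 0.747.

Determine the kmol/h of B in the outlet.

181 kmol/h

D reacted = 0.747 × 485.2 = 362.5 kmol/h; ν_D = −2, so ξ = 362.5/2 = 181.2 kmol/h.
Outlet amounts (n = n₀ + ν ξ):
  D: 485.2 − 2(181.2) = 122.8
  B: 0 + 1(181.2) = 181.2
  A: 235.8 (inert)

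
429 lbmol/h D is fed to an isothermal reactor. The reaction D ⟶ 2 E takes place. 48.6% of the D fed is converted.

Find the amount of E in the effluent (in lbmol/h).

417 lbmol/h

D reacted = 0.486 × 429 = 208.5 lbmol/h; ν_D = −1, so ξ = 208.5/1 = 208.5 lbmol/h.
Outlet amounts (n = n₀ + ν ξ):
  D: 429 − 1(208.5) = 220.5
  E: 0 + 2(208.5) = 417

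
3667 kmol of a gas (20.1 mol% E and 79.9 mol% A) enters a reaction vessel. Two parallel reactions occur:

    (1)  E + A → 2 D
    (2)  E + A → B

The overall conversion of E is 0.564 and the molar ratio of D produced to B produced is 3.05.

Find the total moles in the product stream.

3500 kmol

Conversion of E: E consumed = 0.564 × 737.1 = 415.7 kmol = 1ξ₁ + 1ξ₂.
Selectivity: 2ξ₁ / (1ξ₂) = 3.05 → ξ₁ = 1.525 ξ₂.
Substitute: (1·1.525 + 1) ξ₂ = 415.7 → ξ₂ = 164.6 kmol, ξ₁ = 251.1 kmol.
Outlet amounts (n = n₀ + Σ ν·ξ):
  E: 737.1 − 1(251.1) − 1(164.6) = 321.4
  A: 2930 − 1(251.1) − 1(164.6) = 2514
  D: 0 + 2(251.1) = 502.1
  B: 0 + 1(164.6) = 164.6
Total out = 321.4 + 2514 + 502.1 + 164.6 = 3502 kmol.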